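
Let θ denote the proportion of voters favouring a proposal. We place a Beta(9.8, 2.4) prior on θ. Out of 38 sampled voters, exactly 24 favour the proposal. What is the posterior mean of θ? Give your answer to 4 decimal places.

Posterior mean ≈ 0.6733

The binomial likelihood is conjugate to the Beta prior: with 24 successes and 14 failures, the posterior is Beta(9.8+24, 2.4+14) = Beta(33.8, 16.4).
Posterior mean = α/(α+β) = 33.8/50.2 = 0.6733.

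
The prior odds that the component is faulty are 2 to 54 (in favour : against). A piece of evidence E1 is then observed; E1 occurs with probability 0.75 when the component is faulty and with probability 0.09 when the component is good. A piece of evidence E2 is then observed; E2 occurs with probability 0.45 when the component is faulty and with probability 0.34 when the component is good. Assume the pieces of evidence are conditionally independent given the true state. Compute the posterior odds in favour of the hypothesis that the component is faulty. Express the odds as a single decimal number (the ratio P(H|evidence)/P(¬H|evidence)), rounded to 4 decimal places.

Posterior odds ≈ 0.4085

Prior odds = 2/54 = 0.037037.
Likelihood ratio for E1 = 0.75/0.09 = 8.3333.
Likelihood ratio for E2 = 0.45/0.34 = 1.3235.
Posterior odds = prior odds × LR₁ × LR₂ = 0.40850.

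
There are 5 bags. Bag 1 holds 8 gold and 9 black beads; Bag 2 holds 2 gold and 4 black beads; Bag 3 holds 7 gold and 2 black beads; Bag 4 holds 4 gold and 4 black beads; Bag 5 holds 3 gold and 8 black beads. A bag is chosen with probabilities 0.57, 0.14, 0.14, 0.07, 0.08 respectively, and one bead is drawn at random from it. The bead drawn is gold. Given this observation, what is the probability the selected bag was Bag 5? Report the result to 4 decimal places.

Tabulate prior·likelihood by source: [1] prior 0.57, lik 0.4706, product 0.2682; [2] prior 0.14, lik 0.3333, product 0.04667; [3] prior 0.14, lik 0.7778, product 0.1089; [4] prior 0.07, lik 0.5, product 0.03500; [5] prior 0.08, lik 0.2727, product 0.02182.
Normalizing constant = 0.48061; the posterior for Bag 5 is its product over the sum, 0.02182/0.48061 = 0.0454.

Posterior probability ≈ 0.0454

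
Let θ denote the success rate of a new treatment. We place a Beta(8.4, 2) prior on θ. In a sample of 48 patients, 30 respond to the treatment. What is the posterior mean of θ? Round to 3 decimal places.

Observing 30 successes and 18 failures updates Beta(8.4, 2) by adding the success and failure counts to the two shape parameters: α = 8.4+30 = 38.4, β = 2+18 = 20.
E[θ | data] = 38.4/(38.4+20) = 0.658.

Posterior mean ≈ 0.658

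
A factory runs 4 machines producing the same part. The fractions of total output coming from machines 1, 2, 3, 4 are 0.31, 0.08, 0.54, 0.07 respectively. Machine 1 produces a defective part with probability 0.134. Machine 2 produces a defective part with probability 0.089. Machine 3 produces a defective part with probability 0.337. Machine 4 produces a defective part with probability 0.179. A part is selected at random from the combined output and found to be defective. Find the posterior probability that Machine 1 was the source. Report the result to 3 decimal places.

P(defective|M1) = 0.134; P(defective|M2) = 0.089; P(defective|M3) = 0.337; P(defective|M4) = 0.179.
Prior × likelihood for each source: 0.31·0.134=0.04154, 0.08·0.089=0.007120, 0.54·0.337=0.1820, 0.07·0.179=0.01253. Summing gives P(defective) = 0.24317.
P(Machine 1 | defective) = 0.04154 / 0.24317 = 0.171.

Posterior probability ≈ 0.171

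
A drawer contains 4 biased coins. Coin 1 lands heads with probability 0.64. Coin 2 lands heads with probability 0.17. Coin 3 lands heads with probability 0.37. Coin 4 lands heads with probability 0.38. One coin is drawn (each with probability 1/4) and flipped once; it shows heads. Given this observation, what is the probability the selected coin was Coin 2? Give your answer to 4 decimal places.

Posterior probability ≈ 0.1090

P(heads|C1) = 0.64; P(heads|C2) = 0.17; P(heads|C3) = 0.37; P(heads|C4) = 0.38.
Prior × likelihood for each source: 0.25·0.64=0.1600, 0.25·0.17=0.04250, 0.25·0.37=0.09250, 0.25·0.38=0.09500. Summing gives P(heads) = 0.39000.
P(Coin 2 | heads) = 0.04250 / 0.39000 = 0.1090.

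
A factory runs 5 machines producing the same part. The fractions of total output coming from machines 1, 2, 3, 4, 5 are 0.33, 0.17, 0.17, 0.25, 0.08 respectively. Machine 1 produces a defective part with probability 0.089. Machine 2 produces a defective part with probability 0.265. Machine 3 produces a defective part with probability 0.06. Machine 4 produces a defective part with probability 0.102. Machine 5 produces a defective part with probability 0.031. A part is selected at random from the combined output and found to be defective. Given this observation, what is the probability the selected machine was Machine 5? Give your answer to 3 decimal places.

Tabulate prior·likelihood by source: [1] prior 0.33, lik 0.089, product 0.02937; [2] prior 0.17, lik 0.265, product 0.04505; [3] prior 0.17, lik 0.06, product 0.01020; [4] prior 0.25, lik 0.102, product 0.02550; [5] prior 0.08, lik 0.031, product 0.002480.
Normalizing constant = 0.11260; the posterior for Machine 5 is its product over the sum, 0.002480/0.11260 = 0.022.

Posterior probability ≈ 0.022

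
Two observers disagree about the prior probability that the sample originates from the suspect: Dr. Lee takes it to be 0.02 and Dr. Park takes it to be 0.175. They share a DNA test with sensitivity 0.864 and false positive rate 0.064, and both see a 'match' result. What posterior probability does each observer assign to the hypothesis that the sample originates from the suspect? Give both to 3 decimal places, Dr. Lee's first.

The likelihood ratio for a 'match' result is 0.864/0.064 = 13.500.
Dr. Lee: prior odds 0.02/0.98 = 0.020408; posterior odds 0.27551; posterior probability 0.216.
Dr. Park: prior odds 0.175/0.825 = 0.21212; posterior odds 2.8636; posterior probability 0.741.

Dr. Lee: 0.216; Dr. Park: 0.741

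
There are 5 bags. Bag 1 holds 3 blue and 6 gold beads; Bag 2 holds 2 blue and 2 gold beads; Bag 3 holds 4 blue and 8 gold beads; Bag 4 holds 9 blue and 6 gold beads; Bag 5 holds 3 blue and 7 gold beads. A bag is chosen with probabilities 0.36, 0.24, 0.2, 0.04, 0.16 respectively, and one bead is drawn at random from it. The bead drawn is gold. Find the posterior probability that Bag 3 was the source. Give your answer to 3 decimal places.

P(gold|Bag 1) = 0.6667; P(gold|Bag 2) = 0.5; P(gold|Bag 3) = 0.6667; P(gold|Bag 4) = 0.4; P(gold|Bag 5) = 0.7.
Prior × likelihood for each source: 0.36·0.6667=0.2400, 0.24·0.5=0.1200, 0.2·0.6667=0.1333, 0.04·0.4=0.01600, 0.16·0.7=0.1120. Summing gives P(gold) = 0.62133.
P(Bag 3 | gold) = 0.1333 / 0.62133 = 0.215.

Posterior probability ≈ 0.215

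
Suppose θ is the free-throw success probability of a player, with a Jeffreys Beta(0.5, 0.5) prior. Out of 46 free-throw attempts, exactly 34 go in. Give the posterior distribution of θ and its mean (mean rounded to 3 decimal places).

Posterior: Beta(34.5, 12.5); mean ≈ 0.734

The binomial likelihood is conjugate to the Beta prior: with 34 successes and 12 failures, the posterior is Beta(0.5+34, 0.5+12) = Beta(34.5, 12.5).
Posterior mean = α/(α+β) = 34.5/47 = 0.734.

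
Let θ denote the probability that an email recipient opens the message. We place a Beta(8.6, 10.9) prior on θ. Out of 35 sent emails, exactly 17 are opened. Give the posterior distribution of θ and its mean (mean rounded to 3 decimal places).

Posterior: Beta(25.6, 28.9); mean ≈ 0.470

Observing 17 successes and 18 failures updates Beta(8.6, 10.9) by adding the success and failure counts to the two shape parameters: α = 8.6+17 = 25.6, β = 10.9+18 = 28.9.
Posterior mean = α/(α+β) = 25.6/54.5 = 0.470.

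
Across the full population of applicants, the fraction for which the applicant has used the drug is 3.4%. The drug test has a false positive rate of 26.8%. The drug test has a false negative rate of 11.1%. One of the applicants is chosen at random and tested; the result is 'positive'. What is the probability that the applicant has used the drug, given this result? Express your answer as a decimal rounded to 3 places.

Let H be the event that the applicant has used the drug. P(H) = 0.034, so P(¬H) = 0.966. With E the 'positive' result, P(E|H) = 0.889 and P(E|¬H) = 0.268.
P(E) = 0.889·0.034 + 0.268·0.966 = 0.030226 + 0.25889 = 0.28911.
By Bayes' theorem, P(H|E) = 0.030226 / 0.28911 = 0.105.

P(H | E) ≈ 0.105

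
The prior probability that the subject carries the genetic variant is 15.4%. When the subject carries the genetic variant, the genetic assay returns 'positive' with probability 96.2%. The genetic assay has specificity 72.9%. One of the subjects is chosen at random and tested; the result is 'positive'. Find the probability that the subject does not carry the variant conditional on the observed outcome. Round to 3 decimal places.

P(¬H | E) ≈ 0.607

Write H for 'the subject carries the genetic variant'. Prior odds H:¬H = 0.154/0.846 = 0.18203. For the 'positive' outcome, the likelihood ratio is 0.962/0.271 = 3.5498.
Posterior odds = 0.18203 × 3.5498 = 0.64618, so P(H|E) = 0.64618/(1+0.64618) = 0.393. Then P(¬H|E) = 1 − 0.393 = 0.607.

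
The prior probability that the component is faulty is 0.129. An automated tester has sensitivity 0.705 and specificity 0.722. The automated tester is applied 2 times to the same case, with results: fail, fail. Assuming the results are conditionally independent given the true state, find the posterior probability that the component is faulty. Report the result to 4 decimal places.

Posterior P(H) ≈ 0.4878

Let H be the event that the component is faulty; start with P(H) = 0.129. P('fail'|H) = 0.705, P('fail'|¬H) = 0.278.
Update on result 1 ('fail'): P(H) ← 0.705·0.1290 / (0.705·0.1290 + 0.278·0.8710) = 0.090945/0.33308 = 0.2730.
Update on result 2 ('fail'): P(H) ← 0.705·0.2730 / (0.705·0.2730 + 0.278·0.7270) = 0.19249/0.39459 = 0.4878.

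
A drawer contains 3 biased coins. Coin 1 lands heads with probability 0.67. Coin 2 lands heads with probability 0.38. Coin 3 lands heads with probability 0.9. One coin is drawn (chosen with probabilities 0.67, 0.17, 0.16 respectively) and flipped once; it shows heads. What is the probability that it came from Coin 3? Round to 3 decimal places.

Posterior probability ≈ 0.219

P(heads|C1) = 0.67; P(heads|C2) = 0.38; P(heads|C3) = 0.9.
Prior × likelihood for each source: 0.67·0.67=0.4489, 0.17·0.38=0.06460, 0.16·0.9=0.1440. Summing gives P(heads) = 0.65750.
P(Coin 3 | heads) = 0.1440 / 0.65750 = 0.219.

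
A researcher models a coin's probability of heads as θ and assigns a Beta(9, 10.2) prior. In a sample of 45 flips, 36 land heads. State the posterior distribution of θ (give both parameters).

Posterior: Beta(45, 19.2)

Observing 36 successes and 9 failures updates Beta(9, 10.2) by adding the success and failure counts to the two shape parameters: α = 9+36 = 45, β = 10.2+9 = 19.2.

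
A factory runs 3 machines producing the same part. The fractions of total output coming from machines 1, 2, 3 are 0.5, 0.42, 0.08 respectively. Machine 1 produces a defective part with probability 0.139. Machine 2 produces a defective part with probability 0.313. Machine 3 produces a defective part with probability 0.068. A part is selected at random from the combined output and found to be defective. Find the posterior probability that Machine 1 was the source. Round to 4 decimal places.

Posterior probability ≈ 0.3367

P(defective|M1) = 0.139; P(defective|M2) = 0.313; P(defective|M3) = 0.068.
Prior × likelihood for each source: 0.5·0.139=0.06950, 0.42·0.313=0.1315, 0.08·0.068=0.005440. Summing gives P(defective) = 0.20640.
P(Machine 1 | defective) = 0.06950 / 0.20640 = 0.3367.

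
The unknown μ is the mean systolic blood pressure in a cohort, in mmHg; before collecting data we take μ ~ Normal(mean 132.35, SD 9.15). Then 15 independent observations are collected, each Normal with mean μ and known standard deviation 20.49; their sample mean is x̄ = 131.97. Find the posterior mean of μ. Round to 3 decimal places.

Prior precision 1/τ₀² = 1/9.15² = 0.0119442; data precision n/σ² = 15/20.49² = 0.0357279.
Posterior precision = 0.0119442 + 0.0357279 = 0.0476721.
Posterior mean = (0.0119442·132.35 + 0.0357279·131.97) / 0.0476721 = 132.065.

Posterior mean ≈ 132.065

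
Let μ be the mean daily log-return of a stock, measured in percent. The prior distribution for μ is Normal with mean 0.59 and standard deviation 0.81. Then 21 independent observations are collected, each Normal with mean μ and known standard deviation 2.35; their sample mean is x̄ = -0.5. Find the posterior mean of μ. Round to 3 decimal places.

Prior precision 1/τ₀² = 1/0.81² = 1.52416; data precision n/σ² = 21/2.35² = 3.80263.
Posterior precision = 1.52416 + 3.80263 = 5.32678.
Posterior mean = (1.52416·0.59 + 3.80263·-0.5) / 5.32678 = -0.188.

Posterior mean ≈ -0.188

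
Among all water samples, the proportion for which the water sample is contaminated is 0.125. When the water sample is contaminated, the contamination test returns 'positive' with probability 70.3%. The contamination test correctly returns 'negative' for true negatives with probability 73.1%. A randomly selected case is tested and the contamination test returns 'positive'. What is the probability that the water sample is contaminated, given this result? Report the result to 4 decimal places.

P(H | E) ≈ 0.2718

Let H be the event that the water sample is contaminated. P(H) = 0.125, so P(¬H) = 0.875. With E the 'positive' result, P(E|H) = 0.703 and P(E|¬H) = 0.269.
P(E) = 0.703·0.125 + 0.269·0.875 = 0.087875 + 0.23538 = 0.32325.
By Bayes' theorem, P(H|E) = 0.087875 / 0.32325 = 0.2718.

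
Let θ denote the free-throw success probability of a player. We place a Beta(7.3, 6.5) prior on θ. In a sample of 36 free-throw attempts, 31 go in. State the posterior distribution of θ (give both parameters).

Observing 31 successes and 5 failures updates Beta(7.3, 6.5) by adding the success and failure counts to the two shape parameters: α = 7.3+31 = 38.3, β = 6.5+5 = 11.5.

Posterior: Beta(38.3, 11.5)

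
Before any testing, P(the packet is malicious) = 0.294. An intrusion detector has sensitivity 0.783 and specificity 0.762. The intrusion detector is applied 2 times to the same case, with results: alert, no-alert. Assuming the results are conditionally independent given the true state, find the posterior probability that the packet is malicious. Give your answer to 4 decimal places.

Let H be the event that the packet is malicious; start with P(H) = 0.294. P('alert'|H) = 0.783, P('alert'|¬H) = 0.238.
Update on result 1 ('alert'): P(H) ← 0.783·0.2940 / (0.783·0.2940 + 0.238·0.7060) = 0.23020/0.39823 = 0.5781.
Update on result 2 ('no-alert'): P(H) ← 0.217·0.5781 / (0.217·0.5781 + 0.762·0.4219) = 0.12544/0.44696 = 0.2807.

Posterior P(H) ≈ 0.2807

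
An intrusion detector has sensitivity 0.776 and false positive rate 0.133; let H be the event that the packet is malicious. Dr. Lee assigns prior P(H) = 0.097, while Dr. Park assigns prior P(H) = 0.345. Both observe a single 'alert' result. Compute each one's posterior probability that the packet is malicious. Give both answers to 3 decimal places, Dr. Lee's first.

Dr. Lee: 0.385; Dr. Park: 0.754

The likelihood ratio for an 'alert' result is 0.776/0.133 = 5.8346.
Dr. Lee: prior odds 0.097/0.903 = 0.10742; posterior odds 0.62675; posterior probability 0.385.
Dr. Park: prior odds 0.345/0.655 = 0.52672; posterior odds 3.0732; posterior probability 0.754.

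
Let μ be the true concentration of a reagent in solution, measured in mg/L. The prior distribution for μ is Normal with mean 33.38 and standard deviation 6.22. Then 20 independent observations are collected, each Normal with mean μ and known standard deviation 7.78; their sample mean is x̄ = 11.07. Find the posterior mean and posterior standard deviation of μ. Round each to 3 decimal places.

Posterior mean ≈ 12.689; posterior SD ≈ 1.675

With known σ, the Normal prior is conjugate. Weight on the data is w = (n/σ²)/(n/σ² + 1/τ₀²) = 0.330423/(0.330423+0.0258475) = 0.92745.
Posterior mean = w·x̄ + (1−w)·μ₀ = 0.92745·11.07 + 0.072550·33.38 = 12.689. Posterior variance = 1/(0.330423+0.0258475) = 2.80685, so SD = 1.675.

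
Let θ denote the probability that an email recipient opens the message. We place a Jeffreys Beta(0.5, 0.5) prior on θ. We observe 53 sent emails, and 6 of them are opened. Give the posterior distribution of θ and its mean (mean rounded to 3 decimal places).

The binomial likelihood is conjugate to the Beta prior: with 6 successes and 47 failures, the posterior is Beta(0.5+6, 0.5+47) = Beta(6.5, 47.5).
Posterior mean = α/(α+β) = 6.5/54 = 0.120.

Posterior: Beta(6.5, 47.5); mean ≈ 0.120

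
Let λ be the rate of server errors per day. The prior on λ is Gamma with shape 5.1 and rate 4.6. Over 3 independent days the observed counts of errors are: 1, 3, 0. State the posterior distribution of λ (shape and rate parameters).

Posterior: Gamma(shape=9.1, rate=7.6)

The Poisson likelihood adds the total count to the shape and the number of exposure periods to the rate. Here ∑xᵢ = 4 and n = 3, so shape 5.1→9.1 and rate 4.6→7.6.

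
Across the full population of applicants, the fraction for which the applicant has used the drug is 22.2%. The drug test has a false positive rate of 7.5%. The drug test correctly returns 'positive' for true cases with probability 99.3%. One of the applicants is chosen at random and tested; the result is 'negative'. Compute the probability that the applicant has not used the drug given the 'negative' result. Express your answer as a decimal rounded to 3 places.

P(¬H | E) ≈ 0.998

Write H for 'the applicant has used the drug'. Prior odds H:¬H = 0.222/0.778 = 0.28535. For the 'negative' outcome, the likelihood ratio is 0.007/0.925 = 0.0075676.
Posterior odds = 0.28535 × 0.0075676 = 0.0021594, so P(H|E) = 0.0021594/(1+0.0021594) = 0.002. Then P(¬H|E) = 1 − 0.002 = 0.998.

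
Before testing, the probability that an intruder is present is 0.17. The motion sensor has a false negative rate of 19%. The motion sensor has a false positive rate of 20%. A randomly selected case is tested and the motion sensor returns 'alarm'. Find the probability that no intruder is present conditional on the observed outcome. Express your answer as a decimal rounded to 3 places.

Let H be the event that an intruder is present. P(H) = 0.17, so P(¬H) = 0.83. With E the 'alarm' result, P(E|H) = 0.81 and P(E|¬H) = 0.2.
P(E) = 0.81·0.17 + 0.2·0.83 = 0.13770 + 0.16600 = 0.30370.
By Bayes' theorem, P(H|E) = 0.13770 / 0.30370 = 0.453. Hence P(¬H|E) = 1 − 0.453 = 0.547.

P(¬H | E) ≈ 0.547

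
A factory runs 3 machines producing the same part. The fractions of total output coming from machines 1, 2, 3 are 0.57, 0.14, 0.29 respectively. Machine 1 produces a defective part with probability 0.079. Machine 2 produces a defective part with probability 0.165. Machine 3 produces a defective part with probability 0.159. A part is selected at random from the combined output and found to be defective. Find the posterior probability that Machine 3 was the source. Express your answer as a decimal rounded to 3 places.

Posterior probability ≈ 0.404

P(defective|M1) = 0.079; P(defective|M2) = 0.165; P(defective|M3) = 0.159.
Prior × likelihood for each source: 0.57·0.079=0.04503, 0.14·0.165=0.02310, 0.29·0.159=0.04611. Summing gives P(defective) = 0.11424.
P(Machine 3 | defective) = 0.04611 / 0.11424 = 0.404.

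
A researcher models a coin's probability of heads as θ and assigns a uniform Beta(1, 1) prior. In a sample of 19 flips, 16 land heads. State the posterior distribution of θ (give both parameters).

Observing 16 successes and 3 failures updates Beta(1, 1) by adding the success and failure counts to the two shape parameters: α = 1+16 = 17, β = 1+3 = 4.

Posterior: Beta(17, 4)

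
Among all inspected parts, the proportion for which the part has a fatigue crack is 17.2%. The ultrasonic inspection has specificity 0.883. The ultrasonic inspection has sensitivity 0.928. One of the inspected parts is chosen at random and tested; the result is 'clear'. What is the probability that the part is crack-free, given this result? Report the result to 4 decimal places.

P(¬H | E) ≈ 0.9833

Write H for 'the part has a fatigue crack'. Prior odds H:¬H = 0.172/0.828 = 0.20773. For the 'clear' outcome, the likelihood ratio is 0.072/0.883 = 0.081540.
Posterior odds = 0.20773 × 0.081540 = 0.016938, so P(H|E) = 0.016938/(1+0.016938) = 0.0167. Then P(¬H|E) = 1 − 0.0167 = 0.9833.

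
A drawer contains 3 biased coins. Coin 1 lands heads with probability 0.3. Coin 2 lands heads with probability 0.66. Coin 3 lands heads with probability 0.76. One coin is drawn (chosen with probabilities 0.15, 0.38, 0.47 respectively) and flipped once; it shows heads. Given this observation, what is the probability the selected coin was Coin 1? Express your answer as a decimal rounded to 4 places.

Posterior probability ≈ 0.0689

Tabulate prior·likelihood by source: [1] prior 0.15, lik 0.3, product 0.04500; [2] prior 0.38, lik 0.66, product 0.2508; [3] prior 0.47, lik 0.76, product 0.3572.
Normalizing constant = 0.65300; the posterior for Coin 1 is its product over the sum, 0.04500/0.65300 = 0.0689.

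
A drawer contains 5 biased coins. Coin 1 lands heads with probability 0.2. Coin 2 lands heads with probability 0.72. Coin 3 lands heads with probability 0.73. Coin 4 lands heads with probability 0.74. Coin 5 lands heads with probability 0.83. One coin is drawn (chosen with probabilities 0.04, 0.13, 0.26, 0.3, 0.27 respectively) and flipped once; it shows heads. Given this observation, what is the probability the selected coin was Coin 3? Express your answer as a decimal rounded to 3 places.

Posterior probability ≈ 0.257

P(heads|C1) = 0.2; P(heads|C2) = 0.72; P(heads|C3) = 0.73; P(heads|C4) = 0.74; P(heads|C5) = 0.83.
Prior × likelihood for each source: 0.04·0.2=0.008000, 0.13·0.72=0.09360, 0.26·0.73=0.1898, 0.3·0.74=0.2220, 0.27·0.83=0.2241. Summing gives P(heads) = 0.73750.
P(Coin 3 | heads) = 0.1898 / 0.73750 = 0.257.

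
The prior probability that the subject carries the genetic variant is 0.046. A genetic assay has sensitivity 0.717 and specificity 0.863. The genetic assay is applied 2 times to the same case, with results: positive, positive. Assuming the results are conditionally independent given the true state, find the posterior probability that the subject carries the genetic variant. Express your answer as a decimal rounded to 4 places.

Let H be the event that the subject carries the genetic variant; start with P(H) = 0.046. P('positive'|H) = 0.717, P('positive'|¬H) = 0.137.
Update on result 1 ('positive'): P(H) ← 0.717·0.0460 / (0.717·0.0460 + 0.137·0.9540) = 0.032982/0.16368 = 0.2015.
Update on result 2 ('positive'): P(H) ← 0.717·0.2015 / (0.717·0.2015 + 0.137·0.7985) = 0.14448/0.25387 = 0.5691.

Posterior P(H) ≈ 0.5691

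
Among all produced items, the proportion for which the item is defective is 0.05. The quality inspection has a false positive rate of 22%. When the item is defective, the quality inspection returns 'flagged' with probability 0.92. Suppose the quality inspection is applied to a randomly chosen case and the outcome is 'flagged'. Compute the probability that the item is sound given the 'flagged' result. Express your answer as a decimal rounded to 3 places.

P(¬H | E) ≈ 0.820

Let H be the event that the item is defective. P(H) = 0.05, so P(¬H) = 0.95. With E the 'flagged' result, P(E|H) = 0.92 and P(E|¬H) = 0.22.
P(E) = 0.92·0.05 + 0.22·0.95 = 0.046000 + 0.20900 = 0.25500.
By Bayes' theorem, P(H|E) = 0.046000 / 0.25500 = 0.180. Hence P(¬H|E) = 1 − 0.180 = 0.820.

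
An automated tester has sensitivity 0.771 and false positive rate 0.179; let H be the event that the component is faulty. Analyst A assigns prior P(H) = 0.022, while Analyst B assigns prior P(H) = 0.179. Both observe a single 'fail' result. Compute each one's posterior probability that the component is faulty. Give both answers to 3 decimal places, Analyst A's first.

Analyst A: 0.088; Analyst B: 0.484

The likelihood ratio for a 'fail' result is 0.771/0.179 = 4.3073.
Analyst A: prior odds 0.022/0.978 = 0.022495; posterior odds 0.096891; posterior probability 0.088.
Analyst B: prior odds 0.179/0.821 = 0.21803; posterior odds 0.93910; posterior probability 0.484.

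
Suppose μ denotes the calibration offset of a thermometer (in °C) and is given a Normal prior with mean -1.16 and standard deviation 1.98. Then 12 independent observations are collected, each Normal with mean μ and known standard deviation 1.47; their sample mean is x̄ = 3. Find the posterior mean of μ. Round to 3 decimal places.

Posterior mean ≈ 2.817

Prior precision 1/τ₀² = 1/1.98² = 0.255076; data precision n/σ² = 12/1.47² = 5.55324.
Posterior precision = 0.255076 + 5.55324 = 5.80832.
Posterior mean = (0.255076·-1.16 + 5.55324·3) / 5.80832 = 2.817.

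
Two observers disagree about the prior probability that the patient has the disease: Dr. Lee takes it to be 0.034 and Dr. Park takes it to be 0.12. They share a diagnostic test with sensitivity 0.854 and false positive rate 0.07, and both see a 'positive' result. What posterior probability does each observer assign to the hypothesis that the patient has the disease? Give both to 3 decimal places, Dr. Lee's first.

Dr. Lee: 0.300; Dr. Park: 0.625

P('+'|H) = 0.854, P('+'|¬H) = 0.07.
Dr. Lee: numerator 0.854·0.034 = 0.029036; evidence = 0.029036+0.07·0.966 = 0.096656; posterior = 0.300.
Dr. Park: numerator 0.854·0.12 = 0.10248; evidence = 0.10248+0.07·0.88 = 0.16408; posterior = 0.625.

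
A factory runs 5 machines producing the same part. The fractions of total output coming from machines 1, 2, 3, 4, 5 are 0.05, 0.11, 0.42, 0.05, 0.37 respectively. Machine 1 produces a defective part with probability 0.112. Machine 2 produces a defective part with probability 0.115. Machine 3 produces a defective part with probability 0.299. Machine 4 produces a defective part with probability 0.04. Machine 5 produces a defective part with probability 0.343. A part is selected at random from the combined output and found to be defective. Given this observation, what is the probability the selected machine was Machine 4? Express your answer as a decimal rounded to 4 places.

Posterior probability ≈ 0.0073

Tabulate prior·likelihood by source: [1] prior 0.05, lik 0.112, product 0.005600; [2] prior 0.11, lik 0.115, product 0.01265; [3] prior 0.42, lik 0.299, product 0.1256; [4] prior 0.05, lik 0.04, product 0.002000; [5] prior 0.37, lik 0.343, product 0.1269.
Normalizing constant = 0.27274; the posterior for Machine 4 is its product over the sum, 0.002000/0.27274 = 0.0073.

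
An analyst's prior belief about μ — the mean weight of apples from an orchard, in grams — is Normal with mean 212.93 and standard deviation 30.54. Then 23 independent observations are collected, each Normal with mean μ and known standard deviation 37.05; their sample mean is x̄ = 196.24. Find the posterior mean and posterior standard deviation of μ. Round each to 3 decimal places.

With known σ, the Normal prior is conjugate. Weight on the data is w = (n/σ²)/(n/σ² + 1/τ₀²) = 0.0167553/(0.0167553+0.00107217) = 0.93986.
Posterior mean = w·x̄ + (1−w)·μ₀ = 0.93986·196.24 + 0.060141·212.93 = 197.244. Posterior variance = 1/(0.0167553+0.00107217) = 56.0933, so SD = 7.490.

Posterior mean ≈ 197.244; posterior SD ≈ 7.490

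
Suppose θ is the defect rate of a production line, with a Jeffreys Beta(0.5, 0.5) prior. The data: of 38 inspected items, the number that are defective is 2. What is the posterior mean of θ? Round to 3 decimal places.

Posterior mean ≈ 0.064

The binomial likelihood is conjugate to the Beta prior: with 2 successes and 36 failures, the posterior is Beta(0.5+2, 0.5+36) = Beta(2.5, 36.5).
Posterior mean = α/(α+β) = 2.5/39 = 0.064.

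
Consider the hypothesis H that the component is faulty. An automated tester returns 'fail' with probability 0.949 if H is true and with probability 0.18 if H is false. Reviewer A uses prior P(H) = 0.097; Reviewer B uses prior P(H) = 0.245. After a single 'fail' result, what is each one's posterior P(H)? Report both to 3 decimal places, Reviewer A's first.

Reviewer A: 0.362; Reviewer B: 0.631

The likelihood ratio for a 'fail' result is 0.949/0.18 = 5.2722.
Reviewer A: prior odds 0.097/0.903 = 0.10742; posterior odds 0.56634; posterior probability 0.362.
Reviewer B: prior odds 0.245/0.755 = 0.32450; posterior odds 1.7109; posterior probability 0.631.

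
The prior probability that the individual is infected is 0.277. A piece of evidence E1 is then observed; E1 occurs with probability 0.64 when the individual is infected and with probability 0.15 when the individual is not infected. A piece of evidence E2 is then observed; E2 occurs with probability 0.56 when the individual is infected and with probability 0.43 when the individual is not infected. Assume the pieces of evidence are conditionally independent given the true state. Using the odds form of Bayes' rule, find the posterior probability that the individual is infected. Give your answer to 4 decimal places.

Posterior probability ≈ 0.6804

Prior odds = 0.277/(1−0.277) = 0.38313.
Likelihood ratio for E1 = 0.64/0.15 = 4.2667.
Likelihood ratio for E2 = 0.56/0.43 = 1.3023.
Posterior odds = prior odds × LR₁ × LR₂ = 2.1289.
Posterior probability = odds/(1+odds) = 2.1289/3.1289 = 0.6804.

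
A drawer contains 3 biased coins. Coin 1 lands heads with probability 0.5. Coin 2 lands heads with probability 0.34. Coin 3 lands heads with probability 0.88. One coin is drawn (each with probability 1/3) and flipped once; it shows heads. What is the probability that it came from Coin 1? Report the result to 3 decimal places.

P(heads|C1) = 0.5; P(heads|C2) = 0.34; P(heads|C3) = 0.88.
Prior × likelihood for each source: 0.333333·0.5=0.1667, 0.333333·0.34=0.1133, 0.333333·0.88=0.2933. Summing gives P(heads) = 0.57333.
P(Coin 1 | heads) = 0.1667 / 0.57333 = 0.291.

Posterior probability ≈ 0.291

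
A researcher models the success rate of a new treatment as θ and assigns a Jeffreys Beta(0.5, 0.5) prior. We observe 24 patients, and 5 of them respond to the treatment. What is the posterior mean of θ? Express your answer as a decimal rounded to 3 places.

Posterior mean ≈ 0.220

Observing 5 successes and 19 failures updates Beta(0.5, 0.5) by adding the success and failure counts to the two shape parameters: α = 0.5+5 = 5.5, β = 0.5+19 = 19.5.
E[θ | data] = 5.5/(5.5+19.5) = 0.220.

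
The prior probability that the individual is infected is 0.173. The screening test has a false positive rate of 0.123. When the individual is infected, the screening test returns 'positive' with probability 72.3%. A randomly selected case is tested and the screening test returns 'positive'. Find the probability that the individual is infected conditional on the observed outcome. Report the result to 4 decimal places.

Let H be the event that the individual is infected. P(H) = 0.173, so P(¬H) = 0.827. With E the 'positive' result, P(E|H) = 0.723 and P(E|¬H) = 0.123.
P(E) = 0.723·0.173 + 0.123·0.827 = 0.12508 + 0.10172 = 0.22680.
By Bayes' theorem, P(H|E) = 0.12508 / 0.22680 = 0.5515.

P(H | E) ≈ 0.5515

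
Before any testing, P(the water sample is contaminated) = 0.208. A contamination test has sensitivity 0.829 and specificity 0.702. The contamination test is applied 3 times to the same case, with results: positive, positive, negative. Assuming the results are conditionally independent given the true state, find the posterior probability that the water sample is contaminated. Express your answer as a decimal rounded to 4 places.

Let H be the event that the water sample is contaminated; start with P(H) = 0.208. P('positive'|H) = 0.829, P('positive'|¬H) = 0.298.
Update on result 1 ('positive'): P(H) ← 0.829·0.2080 / (0.829·0.2080 + 0.298·0.7920) = 0.17243/0.40845 = 0.4222.
Update on result 2 ('positive'): P(H) ← 0.829·0.4222 / (0.829·0.4222 + 0.298·0.5778) = 0.34997/0.52217 = 0.6702.
Update on result 3 ('negative'): P(H) ← 0.171·0.6702 / (0.171·0.6702 + 0.702·0.3298) = 0.11461/0.34611 = 0.3311.

Posterior P(H) ≈ 0.3311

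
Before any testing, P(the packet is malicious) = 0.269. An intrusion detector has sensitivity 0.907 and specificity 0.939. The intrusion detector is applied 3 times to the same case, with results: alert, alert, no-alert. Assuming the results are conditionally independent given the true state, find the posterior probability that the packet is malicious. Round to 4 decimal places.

Posterior P(H) ≈ 0.8896

Let H be the event that the packet is malicious; start with P(H) = 0.269. P('alert'|H) = 0.907, P('alert'|¬H) = 0.061.
Update on result 1 ('alert'): P(H) ← 0.907·0.2690 / (0.907·0.2690 + 0.061·0.7310) = 0.24398/0.28857 = 0.8455.
Update on result 2 ('alert'): P(H) ← 0.907·0.8455 / (0.907·0.8455 + 0.061·0.1545) = 0.76685/0.77627 = 0.9879.
Update on result 3 ('no-alert'): P(H) ← 0.093·0.9879 / (0.093·0.9879 + 0.939·0.0121) = 0.091871/0.10327 = 0.8896.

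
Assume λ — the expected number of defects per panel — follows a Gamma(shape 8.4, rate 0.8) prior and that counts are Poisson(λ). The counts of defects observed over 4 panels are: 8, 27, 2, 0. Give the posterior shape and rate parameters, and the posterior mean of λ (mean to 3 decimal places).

The Poisson likelihood adds the total count to the shape and the number of exposure periods to the rate. Here ∑xᵢ = 37 and n = 4, so shape 8.4→45.4 and rate 0.8→4.8.
E[λ | data] = 45.4/4.8 = 9.458.

Posterior: Gamma(shape=45.4, rate=4.8); mean ≈ 9.458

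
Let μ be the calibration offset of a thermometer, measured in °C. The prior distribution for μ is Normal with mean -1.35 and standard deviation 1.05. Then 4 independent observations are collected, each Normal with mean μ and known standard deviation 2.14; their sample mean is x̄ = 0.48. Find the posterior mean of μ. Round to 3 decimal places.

Posterior mean ≈ -0.452

With known σ, the Normal prior is conjugate. Weight on the data is w = (n/σ²)/(n/σ² + 1/τ₀²) = 0.873439/(0.873439+0.907029) = 0.49057.
Posterior mean = w·x̄ + (1−w)·μ₀ = 0.49057·0.48 + 0.50943·-1.35 = -0.452.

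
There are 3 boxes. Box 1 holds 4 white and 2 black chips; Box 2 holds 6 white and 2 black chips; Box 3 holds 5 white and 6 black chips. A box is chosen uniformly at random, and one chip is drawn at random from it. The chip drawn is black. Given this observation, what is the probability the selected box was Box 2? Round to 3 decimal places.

Posterior probability ≈ 0.221

Tabulate prior·likelihood by source: [1] prior 0.333333, lik 0.3333, product 0.1111; [2] prior 0.333333, lik 0.25, product 0.08333; [3] prior 0.333333, lik 0.5455, product 0.1818.
Normalizing constant = 0.37626; the posterior for Box 2 is its product over the sum, 0.08333/0.37626 = 0.221.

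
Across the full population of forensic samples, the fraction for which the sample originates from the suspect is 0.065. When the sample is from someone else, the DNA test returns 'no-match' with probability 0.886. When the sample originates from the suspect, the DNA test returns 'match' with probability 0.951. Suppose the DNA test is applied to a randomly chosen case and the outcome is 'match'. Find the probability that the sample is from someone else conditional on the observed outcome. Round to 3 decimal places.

Write H for 'the sample originates from the suspect'. Prior odds H:¬H = 0.065/0.935 = 0.069519. For the 'match' outcome, the likelihood ratio is 0.951/0.114 = 8.3421.
Posterior odds = 0.069519 × 8.3421 = 0.57993, so P(H|E) = 0.57993/(1+0.57993) = 0.367. Then P(¬H|E) = 1 − 0.367 = 0.633.

P(¬H | E) ≈ 0.633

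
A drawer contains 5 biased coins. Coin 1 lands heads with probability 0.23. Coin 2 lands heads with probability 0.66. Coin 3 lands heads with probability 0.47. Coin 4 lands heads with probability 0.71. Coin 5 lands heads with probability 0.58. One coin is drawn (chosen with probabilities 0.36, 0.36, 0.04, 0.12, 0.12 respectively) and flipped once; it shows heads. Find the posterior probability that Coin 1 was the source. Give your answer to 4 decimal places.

P(heads|C1) = 0.23; P(heads|C2) = 0.66; P(heads|C3) = 0.47; P(heads|C4) = 0.71; P(heads|C5) = 0.58.
Prior × likelihood for each source: 0.36·0.23=0.08280, 0.36·0.66=0.2376, 0.04·0.47=0.01880, 0.12·0.71=0.08520, 0.12·0.58=0.06960. Summing gives P(heads) = 0.49400.
P(Coin 1 | heads) = 0.08280 / 0.49400 = 0.1676.

Posterior probability ≈ 0.1676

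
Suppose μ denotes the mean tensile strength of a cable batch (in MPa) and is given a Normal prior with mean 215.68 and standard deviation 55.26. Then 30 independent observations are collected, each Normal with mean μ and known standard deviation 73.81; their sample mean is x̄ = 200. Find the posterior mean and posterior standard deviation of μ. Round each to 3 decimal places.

Prior precision 1/τ₀² = 1/55.26² = 0.00032748; data precision n/σ² = 30/73.81² = 0.00550669.
Posterior precision = 0.00032748 + 0.00550669 = 0.00583417, giving posterior SD = 1/√0.00583417 = 13.092.
Posterior mean = (0.00032748·215.68 + 0.00550669·200) / 0.00583417 = 200.880.

Posterior mean ≈ 200.880; posterior SD ≈ 13.092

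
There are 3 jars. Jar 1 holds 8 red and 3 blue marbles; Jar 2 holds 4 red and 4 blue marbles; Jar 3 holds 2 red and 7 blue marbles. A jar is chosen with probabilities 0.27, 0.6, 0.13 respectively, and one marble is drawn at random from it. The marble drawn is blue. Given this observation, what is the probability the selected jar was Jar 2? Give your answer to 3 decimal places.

P(blue|Jar 1) = 0.2727; P(blue|Jar 2) = 0.5; P(blue|Jar 3) = 0.7778.
Prior × likelihood for each source: 0.27·0.2727=0.07364, 0.6·0.5=0.3000, 0.13·0.7778=0.1011. Summing gives P(blue) = 0.47475.
P(Jar 2 | blue) = 0.3000 / 0.47475 = 0.632.

Posterior probability ≈ 0.632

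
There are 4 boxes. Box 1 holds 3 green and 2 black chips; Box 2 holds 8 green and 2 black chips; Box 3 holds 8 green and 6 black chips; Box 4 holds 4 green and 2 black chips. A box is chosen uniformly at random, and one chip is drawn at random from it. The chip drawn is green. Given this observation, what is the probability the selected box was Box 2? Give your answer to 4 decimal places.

Tabulate prior·likelihood by source: [1] prior 0.25, lik 0.6, product 0.1500; [2] prior 0.25, lik 0.8, product 0.2000; [3] prior 0.25, lik 0.5714, product 0.1429; [4] prior 0.25, lik 0.6667, product 0.1667.
Normalizing constant = 0.65952; the posterior for Box 2 is its product over the sum, 0.2000/0.65952 = 0.3032.

Posterior probability ≈ 0.3032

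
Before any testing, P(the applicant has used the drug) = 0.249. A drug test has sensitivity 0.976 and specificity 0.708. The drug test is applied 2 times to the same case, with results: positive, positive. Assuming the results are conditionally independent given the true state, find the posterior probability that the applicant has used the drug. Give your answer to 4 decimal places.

With H the event that the applicant has used the drug, the joint likelihood of the observed sequence is P(data|H) = 0.976·0.976 = 0.95258 and P(data|¬H) = 0.292·0.292 = 0.085264.
Bayes: P(H|data) = 0.249·0.95258 / (0.249·0.95258 + 0.751·0.085264) = 0.23719/0.30122 = 0.7874.

Posterior P(H) ≈ 0.7874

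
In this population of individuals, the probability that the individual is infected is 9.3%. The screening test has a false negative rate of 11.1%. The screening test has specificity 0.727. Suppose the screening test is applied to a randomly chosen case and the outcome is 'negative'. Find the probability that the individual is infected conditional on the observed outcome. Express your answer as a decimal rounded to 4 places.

P(H | E) ≈ 0.0154

Write H for 'the individual is infected'. Prior odds H:¬H = 0.093/0.907 = 0.10254. For the 'negative' outcome, the likelihood ratio is 0.111/0.727 = 0.15268.
Posterior odds = 0.10254 × 0.15268 = 0.015655, so P(H|E) = 0.015655/(1+0.015655) = 0.0154.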